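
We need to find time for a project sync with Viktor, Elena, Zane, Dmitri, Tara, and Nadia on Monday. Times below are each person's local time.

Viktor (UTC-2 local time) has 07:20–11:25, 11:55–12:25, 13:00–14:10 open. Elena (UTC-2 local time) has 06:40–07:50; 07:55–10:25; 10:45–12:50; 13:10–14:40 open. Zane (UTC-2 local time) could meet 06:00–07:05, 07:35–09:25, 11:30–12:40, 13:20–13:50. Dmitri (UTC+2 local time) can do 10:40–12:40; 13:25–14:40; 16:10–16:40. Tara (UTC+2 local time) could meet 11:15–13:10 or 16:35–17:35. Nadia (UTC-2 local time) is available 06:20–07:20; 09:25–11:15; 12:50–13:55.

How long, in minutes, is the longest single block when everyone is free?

0

Viktor in UTC: 09:20-13:25, 13:55-14:25, 15:00-16:10 (add 2h to convert from UTC-2).
Elena in UTC: 08:40-09:50, 09:55-12:25, 12:45-14:50, 15:10-16:40 (add 2h to convert from UTC-2).
Zane in UTC: 08:00-09:05, 09:35-11:25, 13:30-14:40, 15:20-15:50 (add 2h to convert from UTC-2).
Dmitri in UTC: 08:40-10:40, 11:25-12:40, 14:10-14:40 (subtract 2h to convert from UTC+2).
Tara in UTC: 09:15-11:10, 14:35-15:35 (subtract 2h to convert from UTC+2).
Nadia in UTC: 08:20-09:20, 11:25-13:15, 14:50-15:55 (add 2h to convert from UTC-2).
Viktor ∩ Elena: 09:20-09:50, 09:55-12:25, 12:45-13:25, 13:55-14:25, 15:10-16:10.
Viktor ∩ Elena ∩ Zane: 09:35-09:50, 09:55-11:25, 13:55-14:25, 15:20-15:50.
Viktor ∩ Elena ∩ Zane ∩ Dmitri: 09:35-09:50, 09:55-10:40, 14:10-14:25.
Viktor ∩ Elena ∩ Zane ∩ Dmitri ∩ Tara: 09:35-09:50, 09:55-10:40.
Viktor ∩ Elena ∩ Zane ∩ Dmitri ∩ Tara ∩ Nadia: ∅.
There is no time when everyone is free.
No common window exists, so the longest block is 0 minutes.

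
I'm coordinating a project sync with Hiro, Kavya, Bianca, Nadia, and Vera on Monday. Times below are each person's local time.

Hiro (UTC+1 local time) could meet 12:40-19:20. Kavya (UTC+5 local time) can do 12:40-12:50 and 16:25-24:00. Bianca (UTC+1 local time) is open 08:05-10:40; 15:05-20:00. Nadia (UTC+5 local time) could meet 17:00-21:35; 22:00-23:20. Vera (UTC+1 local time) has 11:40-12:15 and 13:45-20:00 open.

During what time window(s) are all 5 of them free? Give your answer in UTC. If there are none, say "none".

Hiro in UTC: 11:40-18:20 (subtract 1h to convert from UTC+1).
Kavya in UTC: 07:40-07:50, 11:25-19:00 (subtract 5h to convert from UTC+5).
Bianca in UTC: 07:05-09:40, 14:05-19:00 (subtract 1h to convert from UTC+1).
Nadia in UTC: 12:00-16:35, 17:00-18:20 (subtract 5h to convert from UTC+5).
Vera in UTC: 10:40-11:15, 12:45-19:00 (subtract 1h to convert from UTC+1).
Hiro ∩ Kavya: 11:40-18:20.
Hiro ∩ Kavya ∩ Bianca: 14:05-18:20.
Hiro ∩ Kavya ∩ Bianca ∩ Nadia: 14:05-16:35, 17:00-18:20.
Hiro ∩ Kavya ∩ Bianca ∩ Nadia ∩ Vera: 14:05-16:35, 17:00-18:20.
Those are the intersection windows.

14:05-16:35, 17:00-18:20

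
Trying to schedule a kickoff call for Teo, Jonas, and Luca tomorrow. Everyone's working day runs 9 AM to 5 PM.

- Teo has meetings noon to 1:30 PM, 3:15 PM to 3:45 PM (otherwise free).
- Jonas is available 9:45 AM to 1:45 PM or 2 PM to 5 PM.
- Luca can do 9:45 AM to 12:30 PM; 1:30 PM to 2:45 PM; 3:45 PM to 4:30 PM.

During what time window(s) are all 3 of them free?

Teo free: 09:00-12:00, 13:30-15:15, 15:45-17:00 (invert busy blocks within the working day).
Jonas free: 09:45-13:45, 14:00-17:00.
Luca free: 09:45-12:30, 13:30-14:45, 15:45-16:30.
Teo ∩ Jonas: 09:45-12:00, 13:30-13:45, 14:00-15:15, 15:45-17:00.
Teo ∩ Jonas ∩ Luca: 09:45-12:00, 13:30-13:45, 14:00-14:45, 15:45-16:30.

09:45-12:00, 13:30-13:45, 14:00-14:45, 15:45-16:30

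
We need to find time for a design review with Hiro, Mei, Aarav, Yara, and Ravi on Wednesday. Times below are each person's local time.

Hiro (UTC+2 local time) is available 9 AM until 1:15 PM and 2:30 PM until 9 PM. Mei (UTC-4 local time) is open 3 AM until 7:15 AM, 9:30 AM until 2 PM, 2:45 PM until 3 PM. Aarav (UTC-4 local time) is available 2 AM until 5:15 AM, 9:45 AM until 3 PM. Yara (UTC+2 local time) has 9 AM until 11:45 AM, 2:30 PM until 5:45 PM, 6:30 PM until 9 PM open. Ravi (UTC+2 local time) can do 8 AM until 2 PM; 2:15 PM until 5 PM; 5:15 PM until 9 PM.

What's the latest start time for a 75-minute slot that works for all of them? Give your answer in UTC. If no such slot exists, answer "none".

Hiro in UTC: 07:00-11:15, 12:30-19:00 (subtract 2h to convert from UTC+2).
Mei in UTC: 07:00-11:15, 13:30-18:00, 18:45-19:00 (add 4h to convert from UTC-4).
Aarav in UTC: 06:00-09:15, 13:45-19:00 (add 4h to convert from UTC-4).
Yara in UTC: 07:00-09:45, 12:30-15:45, 16:30-19:00 (subtract 2h to convert from UTC+2).
Ravi in UTC: 06:00-12:00, 12:15-15:00, 15:15-19:00 (subtract 2h to convert from UTC+2).
Hiro ∩ Mei: 07:00-11:15, 13:30-18:00, 18:45-19:00.
Hiro ∩ Mei ∩ Aarav: 07:00-09:15, 13:45-18:00, 18:45-19:00.
Hiro ∩ Mei ∩ Aarav ∩ Yara: 07:00-09:15, 13:45-15:45, 16:30-18:00, 18:45-19:00.
Hiro ∩ Mei ∩ Aarav ∩ Yara ∩ Ravi: 07:00-09:15, 13:45-15:00, 15:15-15:45, 16:30-18:00, 18:45-19:00.
The last common window of at least 75 minutes is 16:30-18:00; a 75-minute meeting can start as late as 16:45 and still end by 18:00.

16:45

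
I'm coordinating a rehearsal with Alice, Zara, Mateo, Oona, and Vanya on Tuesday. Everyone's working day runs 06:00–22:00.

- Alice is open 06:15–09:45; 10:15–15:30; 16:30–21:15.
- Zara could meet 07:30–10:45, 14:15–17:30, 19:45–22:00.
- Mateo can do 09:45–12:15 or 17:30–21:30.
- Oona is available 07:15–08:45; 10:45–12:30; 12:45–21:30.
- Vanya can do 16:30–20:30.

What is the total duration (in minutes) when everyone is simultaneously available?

Alice ∩ Zara: 07:30-09:45, 10:15-10:45, 14:15-15:30, 16:30-17:30, 19:45-21:15.
Alice ∩ Zara ∩ Mateo: 10:15-10:45, 19:45-21:15.
Alice ∩ Zara ∩ Mateo ∩ Oona: 19:45-21:15.
Alice ∩ Zara ∩ Mateo ∩ Oona ∩ Vanya: 19:45-20:30.
That's a single block of 45 minutes.

45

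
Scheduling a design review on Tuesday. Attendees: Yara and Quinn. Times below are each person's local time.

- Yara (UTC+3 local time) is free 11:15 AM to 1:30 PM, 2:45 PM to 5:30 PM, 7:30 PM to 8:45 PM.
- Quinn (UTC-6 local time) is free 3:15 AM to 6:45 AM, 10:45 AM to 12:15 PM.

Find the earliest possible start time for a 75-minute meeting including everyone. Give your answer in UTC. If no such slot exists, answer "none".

09:15

Yara in UTC: 08:15-10:30, 11:45-14:30, 16:30-17:45 (subtract 3h to convert from UTC+3).
Quinn in UTC: 09:15-12:45, 16:45-18:15 (add 6h to convert from UTC-6).
Yara ∩ Quinn: 09:15-10:30, 11:45-12:45, 16:45-17:45.
The first common window of at least 75 minutes is 09:15-10:30, so the earliest start is 09:15.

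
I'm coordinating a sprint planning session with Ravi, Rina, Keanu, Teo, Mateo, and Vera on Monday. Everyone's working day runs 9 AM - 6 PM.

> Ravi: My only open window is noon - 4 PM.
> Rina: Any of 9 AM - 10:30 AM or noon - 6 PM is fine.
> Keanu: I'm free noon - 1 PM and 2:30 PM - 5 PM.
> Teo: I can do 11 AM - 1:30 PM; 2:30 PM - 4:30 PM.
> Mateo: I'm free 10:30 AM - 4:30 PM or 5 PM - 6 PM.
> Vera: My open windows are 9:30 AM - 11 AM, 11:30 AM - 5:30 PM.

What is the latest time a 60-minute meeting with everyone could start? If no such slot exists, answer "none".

15:00

Ravi ∩ Rina: 12:00-16:00.
Ravi ∩ Rina ∩ Keanu: 12:00-13:00, 14:30-16:00.
Ravi ∩ Rina ∩ Keanu ∩ Teo: 12:00-13:00, 14:30-16:00.
Ravi ∩ Rina ∩ Keanu ∩ Teo ∩ Mateo: 12:00-13:00, 14:30-16:00.
Ravi ∩ Rina ∩ Keanu ∩ Teo ∩ Mateo ∩ Vera: 12:00-13:00, 14:30-16:00.
Those are the intersection windows.
The last common window of at least 60 minutes is 14:30-16:00; a 60-minute meeting can start as late as 15:00 and still end by 16:00.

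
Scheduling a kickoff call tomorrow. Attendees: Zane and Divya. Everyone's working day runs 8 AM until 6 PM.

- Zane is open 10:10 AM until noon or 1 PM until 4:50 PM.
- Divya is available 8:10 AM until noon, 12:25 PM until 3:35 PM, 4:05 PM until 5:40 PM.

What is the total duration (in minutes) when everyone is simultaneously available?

310

Zane ∩ Divya: 10:10-12:00, 13:00-15:35, 16:05-16:50.
So the common availability across everyone is 10:10-12:00, 13:00-15:35, 16:05-16:50.
Summing the common windows: 110 + 155 + 45 = 310 minutes.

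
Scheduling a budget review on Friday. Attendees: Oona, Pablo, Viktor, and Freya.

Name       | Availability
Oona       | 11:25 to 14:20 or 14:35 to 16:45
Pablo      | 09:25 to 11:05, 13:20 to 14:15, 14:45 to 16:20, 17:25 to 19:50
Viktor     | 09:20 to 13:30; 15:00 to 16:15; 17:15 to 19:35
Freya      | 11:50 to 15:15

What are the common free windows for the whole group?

13:20-13:30, 15:00-15:15

Oona ∩ Pablo: 13:20-14:15, 14:45-16:20.
Oona ∩ Pablo ∩ Viktor: 13:20-13:30, 15:00-16:15.
Oona ∩ Pablo ∩ Viktor ∩ Freya: 13:20-13:30, 15:00-15:15.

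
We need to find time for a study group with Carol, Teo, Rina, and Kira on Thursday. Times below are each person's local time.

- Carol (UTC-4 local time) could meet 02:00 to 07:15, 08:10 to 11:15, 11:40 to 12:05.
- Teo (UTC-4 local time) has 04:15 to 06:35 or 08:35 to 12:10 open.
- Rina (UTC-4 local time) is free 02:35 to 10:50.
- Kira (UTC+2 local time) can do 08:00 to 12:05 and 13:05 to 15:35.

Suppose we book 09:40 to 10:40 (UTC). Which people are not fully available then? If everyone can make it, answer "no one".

Carol in UTC: 06:00-11:15, 12:10-15:15, 15:40-16:05 (add 4h to convert from UTC-4).
Teo in UTC: 08:15-10:35, 12:35-16:10 (add 4h to convert from UTC-4).
Rina in UTC: 06:35-14:50 (add 4h to convert from UTC-4).
Kira in UTC: 06:00-10:05, 11:05-13:35 (subtract 2h to convert from UTC+2).
Carol: free for 09:40-10:40. Teo: not fully free for 09:40-10:40. Rina: free for 09:40-10:40. Kira: not fully free for 09:40-10:40.

Kira, Teo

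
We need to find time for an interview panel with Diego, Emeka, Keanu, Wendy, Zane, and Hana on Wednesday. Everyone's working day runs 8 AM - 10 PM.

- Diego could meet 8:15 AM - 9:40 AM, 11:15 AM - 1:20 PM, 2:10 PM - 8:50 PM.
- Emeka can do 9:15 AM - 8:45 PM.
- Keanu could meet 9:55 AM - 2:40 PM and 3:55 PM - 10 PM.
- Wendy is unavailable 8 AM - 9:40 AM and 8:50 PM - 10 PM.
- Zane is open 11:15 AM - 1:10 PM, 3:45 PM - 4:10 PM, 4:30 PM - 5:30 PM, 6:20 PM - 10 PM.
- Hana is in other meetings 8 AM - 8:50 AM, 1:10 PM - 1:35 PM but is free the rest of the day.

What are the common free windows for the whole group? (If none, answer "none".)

11:15-13:10, 15:55-16:10, 16:30-17:30, 18:20-20:45

Diego free: 08:15-09:40, 11:15-13:20, 14:10-20:50.
Emeka free: 09:15-20:45.
Keanu free: 09:55-14:40, 15:55-22:00.
Wendy free: 09:40-20:50 (invert busy blocks within the working day).
Zane free: 11:15-13:10, 15:45-16:10, 16:30-17:30, 18:20-22:00.
Hana free: 08:50-13:10, 13:35-22:00 (invert busy blocks within the working day).
Diego ∩ Emeka: 09:15-09:40, 11:15-13:20, 14:10-20:45.
Diego ∩ Emeka ∩ Keanu: 11:15-13:20, 14:10-14:40, 15:55-20:45.
Diego ∩ Emeka ∩ Keanu ∩ Wendy: 11:15-13:20, 14:10-14:40, 15:55-20:45.
Diego ∩ Emeka ∩ Keanu ∩ Wendy ∩ Zane: 11:15-13:10, 15:55-16:10, 16:30-17:30, 18:20-20:45.
Diego ∩ Emeka ∩ Keanu ∩ Wendy ∩ Zane ∩ Hana: 11:15-13:10, 15:55-16:10, 16:30-17:30, 18:20-20:45.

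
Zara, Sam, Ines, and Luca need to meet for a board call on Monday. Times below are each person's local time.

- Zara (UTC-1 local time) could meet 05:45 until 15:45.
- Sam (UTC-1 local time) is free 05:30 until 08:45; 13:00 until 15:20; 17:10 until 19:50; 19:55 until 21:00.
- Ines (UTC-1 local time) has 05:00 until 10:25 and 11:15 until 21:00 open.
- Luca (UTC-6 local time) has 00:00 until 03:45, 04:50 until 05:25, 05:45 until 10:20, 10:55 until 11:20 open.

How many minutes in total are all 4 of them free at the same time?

Zara in UTC: 06:45-16:45 (add 1h to convert from UTC-1).
Sam in UTC: 06:30-09:45, 14:00-16:20, 18:10-20:50, 20:55-22:00 (add 1h to convert from UTC-1).
Ines in UTC: 06:00-11:25, 12:15-22:00 (add 1h to convert from UTC-1).
Luca in UTC: 06:00-09:45, 10:50-11:25, 11:45-16:20, 16:55-17:20 (add 6h to convert from UTC-6).
Zara ∩ Sam: 06:45-09:45, 14:00-16:20.
Zara ∩ Sam ∩ Ines: 06:45-09:45, 14:00-16:20.
Zara ∩ Sam ∩ Ines ∩ Luca: 06:45-09:45, 14:00-16:20.
Summing the common windows: 180 + 140 = 320 minutes.

320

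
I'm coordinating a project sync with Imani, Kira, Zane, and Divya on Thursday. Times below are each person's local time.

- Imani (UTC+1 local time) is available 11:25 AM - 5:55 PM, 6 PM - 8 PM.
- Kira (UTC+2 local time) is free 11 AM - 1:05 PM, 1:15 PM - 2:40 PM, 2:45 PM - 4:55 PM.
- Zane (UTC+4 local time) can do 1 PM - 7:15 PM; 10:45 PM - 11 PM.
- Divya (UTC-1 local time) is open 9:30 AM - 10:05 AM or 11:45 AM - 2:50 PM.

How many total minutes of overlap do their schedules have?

Imani in UTC: 10:25-16:55, 17:00-19:00 (subtract 1h to convert from UTC+1).
Kira in UTC: 09:00-11:05, 11:15-12:40, 12:45-14:55 (subtract 2h to convert from UTC+2).
Zane in UTC: 09:00-15:15, 18:45-19:00 (subtract 4h to convert from UTC+4).
Divya in UTC: 10:30-11:05, 12:45-15:50 (add 1h to convert from UTC-1).
Imani ∩ Kira: 10:25-11:05, 11:15-12:40, 12:45-14:55.
Imani ∩ Kira ∩ Zane: 10:25-11:05, 11:15-12:40, 12:45-14:55.
Imani ∩ Kira ∩ Zane ∩ Divya: 10:30-11:05, 12:45-14:55.
So the common availability across everyone is 10:30-11:05, 12:45-14:55.
Summing the common windows: 35 + 130 = 165 minutes.

165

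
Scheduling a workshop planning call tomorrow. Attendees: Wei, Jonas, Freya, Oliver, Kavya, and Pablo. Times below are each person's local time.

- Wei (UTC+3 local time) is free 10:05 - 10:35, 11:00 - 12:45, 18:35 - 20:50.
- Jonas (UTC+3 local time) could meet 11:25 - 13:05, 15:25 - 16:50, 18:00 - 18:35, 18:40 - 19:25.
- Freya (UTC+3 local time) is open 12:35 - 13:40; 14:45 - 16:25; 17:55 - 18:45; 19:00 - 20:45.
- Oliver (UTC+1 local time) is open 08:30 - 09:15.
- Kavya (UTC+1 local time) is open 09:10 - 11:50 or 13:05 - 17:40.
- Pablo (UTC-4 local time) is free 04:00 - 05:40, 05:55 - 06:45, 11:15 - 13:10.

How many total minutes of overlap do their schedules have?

Wei in UTC: 07:05-07:35, 08:00-09:45, 15:35-17:50 (subtract 3h to convert from UTC+3).
Jonas in UTC: 08:25-10:05, 12:25-13:50, 15:00-15:35, 15:40-16:25 (subtract 3h to convert from UTC+3).
Freya in UTC: 09:35-10:40, 11:45-13:25, 14:55-15:45, 16:00-17:45 (subtract 3h to convert from UTC+3).
Oliver in UTC: 07:30-08:15 (subtract 1h to convert from UTC+1).
Kavya in UTC: 08:10-10:50, 12:05-16:40 (subtract 1h to convert from UTC+1).
Pablo in UTC: 08:00-09:40, 09:55-10:45, 15:15-17:10 (add 4h to convert from UTC-4).
Wei ∩ Jonas: 08:25-09:45, 15:40-16:25.
Wei ∩ Jonas ∩ Freya: 09:35-09:45, 15:40-15:45, 16:00-16:25.
Wei ∩ Jonas ∩ Freya ∩ Oliver: ∅.
Wei ∩ Jonas ∩ Freya ∩ Oliver ∩ Kavya: ∅.
Wei ∩ Jonas ∩ Freya ∩ Oliver ∩ Kavya ∩ Pablo: ∅.
There is no time when everyone is free.
There is no common window, so the total is 0 minutes.

0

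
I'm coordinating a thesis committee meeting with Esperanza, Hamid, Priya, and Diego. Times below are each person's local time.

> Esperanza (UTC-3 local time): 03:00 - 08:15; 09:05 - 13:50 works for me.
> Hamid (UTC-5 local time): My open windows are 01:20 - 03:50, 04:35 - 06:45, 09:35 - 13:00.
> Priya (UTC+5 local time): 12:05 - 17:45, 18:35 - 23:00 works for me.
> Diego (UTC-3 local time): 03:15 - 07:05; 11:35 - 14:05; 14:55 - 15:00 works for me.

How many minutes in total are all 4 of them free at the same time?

270

Esperanza in UTC: 06:00-11:15, 12:05-16:50 (add 3h to convert from UTC-3).
Hamid in UTC: 06:20-08:50, 09:35-11:45, 14:35-18:00 (add 5h to convert from UTC-5).
Priya in UTC: 07:05-12:45, 13:35-18:00 (subtract 5h to convert from UTC+5).
Diego in UTC: 06:15-10:05, 14:35-17:05, 17:55-18:00 (add 3h to convert from UTC-3).
Esperanza ∩ Hamid: 06:20-08:50, 09:35-11:15, 14:35-16:50.
Esperanza ∩ Hamid ∩ Priya: 07:05-08:50, 09:35-11:15, 14:35-16:50.
Esperanza ∩ Hamid ∩ Priya ∩ Diego: 07:05-08:50, 09:35-10:05, 14:35-16:50.
So the common availability across everyone is 07:05-08:50, 09:35-10:05, 14:35-16:50.
Summing the common windows: 105 + 30 + 135 = 270 minutes.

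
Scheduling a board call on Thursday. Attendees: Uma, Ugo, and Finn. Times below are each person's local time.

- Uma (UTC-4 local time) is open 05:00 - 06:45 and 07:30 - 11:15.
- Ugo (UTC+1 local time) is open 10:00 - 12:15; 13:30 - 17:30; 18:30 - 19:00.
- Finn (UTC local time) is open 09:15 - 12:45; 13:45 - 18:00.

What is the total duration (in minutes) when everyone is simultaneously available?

195

Uma in UTC: 09:00-10:45, 11:30-15:15 (add 4h to convert from UTC-4).
Ugo in UTC: 09:00-11:15, 12:30-16:30, 17:30-18:00 (subtract 1h to convert from UTC+1).
Finn in UTC: 09:15-12:45, 13:45-18:00.
Uma ∩ Ugo: 09:00-10:45, 12:30-15:15.
Uma ∩ Ugo ∩ Finn: 09:15-10:45, 12:30-12:45, 13:45-15:15.
Summing the common windows: 90 + 15 + 90 = 195 minutes.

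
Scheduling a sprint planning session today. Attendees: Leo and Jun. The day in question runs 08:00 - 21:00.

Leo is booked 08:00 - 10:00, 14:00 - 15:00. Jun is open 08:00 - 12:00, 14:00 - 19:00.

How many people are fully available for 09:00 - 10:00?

Leo free: 10:00-14:00, 15:00-21:00 (invert busy blocks within the working day).
Jun free: 08:00-12:00, 14:00-19:00.
Jun can make the full 09:00-10:00 slot — that's 1.

1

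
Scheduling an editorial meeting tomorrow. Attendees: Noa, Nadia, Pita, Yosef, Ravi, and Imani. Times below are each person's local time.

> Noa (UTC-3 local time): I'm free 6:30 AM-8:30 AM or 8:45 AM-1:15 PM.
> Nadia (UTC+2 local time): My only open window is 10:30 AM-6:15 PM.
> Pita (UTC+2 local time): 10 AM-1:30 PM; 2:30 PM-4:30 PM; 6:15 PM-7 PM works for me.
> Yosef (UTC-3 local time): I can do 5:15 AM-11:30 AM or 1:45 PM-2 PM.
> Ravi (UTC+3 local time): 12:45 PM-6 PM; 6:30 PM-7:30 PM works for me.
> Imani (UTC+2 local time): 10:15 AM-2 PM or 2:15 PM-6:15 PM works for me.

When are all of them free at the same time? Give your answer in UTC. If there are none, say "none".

09:45-11:30, 12:30-14:30

Noa in UTC: 09:30-11:30, 11:45-16:15 (add 3h to convert from UTC-3).
Nadia in UTC: 08:30-16:15 (subtract 2h to convert from UTC+2).
Pita in UTC: 08:00-11:30, 12:30-14:30, 16:15-17:00 (subtract 2h to convert from UTC+2).
Yosef in UTC: 08:15-14:30, 16:45-17:00 (add 3h to convert from UTC-3).
Ravi in UTC: 09:45-15:00, 15:30-16:30 (subtract 3h to convert from UTC+3).
Imani in UTC: 08:15-12:00, 12:15-16:15 (subtract 2h to convert from UTC+2).
Noa ∩ Nadia: 09:30-11:30, 11:45-16:15.
Noa ∩ Nadia ∩ Pita: 09:30-11:30, 12:30-14:30.
Noa ∩ Nadia ∩ Pita ∩ Yosef: 09:30-11:30, 12:30-14:30.
Noa ∩ Nadia ∩ Pita ∩ Yosef ∩ Ravi: 09:45-11:30, 12:30-14:30.
Noa ∩ Nadia ∩ Pita ∩ Yosef ∩ Ravi ∩ Imani: 09:45-11:30, 12:30-14:30.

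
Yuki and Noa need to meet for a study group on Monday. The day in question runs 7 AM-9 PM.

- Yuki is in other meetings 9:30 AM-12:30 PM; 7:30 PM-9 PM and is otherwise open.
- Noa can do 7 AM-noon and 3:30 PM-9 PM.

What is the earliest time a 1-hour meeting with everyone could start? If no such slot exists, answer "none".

07:00

Yuki free: 07:00-09:30, 12:30-19:30 (invert busy blocks within the working day).
Noa free: 07:00-12:00, 15:30-21:00.
Yuki ∩ Noa: 07:00-09:30, 15:30-19:30.
The first common window of at least 60 minutes is 07:00-09:30, so the earliest start is 07:00.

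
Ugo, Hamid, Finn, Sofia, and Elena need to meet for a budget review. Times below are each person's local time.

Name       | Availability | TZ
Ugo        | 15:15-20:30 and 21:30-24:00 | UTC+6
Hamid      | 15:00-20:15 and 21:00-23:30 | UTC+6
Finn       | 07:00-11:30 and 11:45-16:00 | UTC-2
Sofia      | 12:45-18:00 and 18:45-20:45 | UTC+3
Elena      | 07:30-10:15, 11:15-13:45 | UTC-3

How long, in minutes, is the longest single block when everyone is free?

165

Ugo in UTC: 09:15-14:30, 15:30-18:00 (subtract 6h to convert from UTC+6).
Hamid in UTC: 09:00-14:15, 15:00-17:30 (subtract 6h to convert from UTC+6).
Finn in UTC: 09:00-13:30, 13:45-18:00 (add 2h to convert from UTC-2).
Sofia in UTC: 09:45-15:00, 15:45-17:45 (subtract 3h to convert from UTC+3).
Elena in UTC: 10:30-13:15, 14:15-16:45 (add 3h to convert from UTC-3).
Ugo ∩ Hamid: 09:15-14:15, 15:30-17:30.
Ugo ∩ Hamid ∩ Finn: 09:15-13:30, 13:45-14:15, 15:30-17:30.
Ugo ∩ Hamid ∩ Finn ∩ Sofia: 09:45-13:30, 13:45-14:15, 15:45-17:30.
Ugo ∩ Hamid ∩ Finn ∩ Sofia ∩ Elena: 10:30-13:15, 15:45-16:45.
So the common availability across everyone is 10:30-13:15, 15:45-16:45.
The longest is 10:30-13:15 at 165 minutes.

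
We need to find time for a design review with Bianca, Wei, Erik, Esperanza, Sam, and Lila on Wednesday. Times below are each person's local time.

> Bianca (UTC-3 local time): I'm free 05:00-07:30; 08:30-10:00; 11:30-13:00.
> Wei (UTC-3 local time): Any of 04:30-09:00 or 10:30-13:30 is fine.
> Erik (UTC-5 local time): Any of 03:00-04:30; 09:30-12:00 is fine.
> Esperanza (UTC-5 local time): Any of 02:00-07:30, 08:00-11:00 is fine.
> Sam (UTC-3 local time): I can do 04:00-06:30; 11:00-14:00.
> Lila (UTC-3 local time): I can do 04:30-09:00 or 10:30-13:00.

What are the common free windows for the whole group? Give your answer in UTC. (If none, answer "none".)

Bianca in UTC: 08:00-10:30, 11:30-13:00, 14:30-16:00 (add 3h to convert from UTC-3).
Wei in UTC: 07:30-12:00, 13:30-16:30 (add 3h to convert from UTC-3).
Erik in UTC: 08:00-09:30, 14:30-17:00 (add 5h to convert from UTC-5).
Esperanza in UTC: 07:00-12:30, 13:00-16:00 (add 5h to convert from UTC-5).
Sam in UTC: 07:00-09:30, 14:00-17:00 (add 3h to convert from UTC-3).
Lila in UTC: 07:30-12:00, 13:30-16:00 (add 3h to convert from UTC-3).
Bianca ∩ Wei: 08:00-10:30, 11:30-12:00, 14:30-16:00.
Bianca ∩ Wei ∩ Erik: 08:00-09:30, 14:30-16:00.
Bianca ∩ Wei ∩ Erik ∩ Esperanza: 08:00-09:30, 14:30-16:00.
Bianca ∩ Wei ∩ Erik ∩ Esperanza ∩ Sam: 08:00-09:30, 14:30-16:00.
Bianca ∩ Wei ∩ Erik ∩ Esperanza ∩ Sam ∩ Lila: 08:00-09:30, 14:30-16:00.
Those are the intersection windows.

08:00-09:30, 14:30-16:00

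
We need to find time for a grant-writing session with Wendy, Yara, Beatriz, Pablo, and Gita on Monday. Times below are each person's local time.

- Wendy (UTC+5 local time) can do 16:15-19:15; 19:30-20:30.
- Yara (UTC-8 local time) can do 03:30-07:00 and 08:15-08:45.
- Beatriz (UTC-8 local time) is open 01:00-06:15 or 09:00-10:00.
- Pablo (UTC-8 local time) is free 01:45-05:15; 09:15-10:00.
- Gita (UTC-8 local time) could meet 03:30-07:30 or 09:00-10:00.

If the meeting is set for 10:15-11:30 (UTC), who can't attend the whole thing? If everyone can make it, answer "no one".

Wendy in UTC: 11:15-14:15, 14:30-15:30 (subtract 5h to convert from UTC+5).
Yara in UTC: 11:30-15:00, 16:15-16:45 (add 8h to convert from UTC-8).
Beatriz in UTC: 09:00-14:15, 17:00-18:00 (add 8h to convert from UTC-8).
Pablo in UTC: 09:45-13:15, 17:15-18:00 (add 8h to convert from UTC-8).
Gita in UTC: 11:30-15:30, 17:00-18:00 (add 8h to convert from UTC-8).
Wendy: not fully free for 10:15-11:30. Yara: not fully free for 10:15-11:30. Beatriz: free for 10:15-11:30. Pablo: free for 10:15-11:30. Gita: not fully free for 10:15-11:30.

Gita, Wendy, Yara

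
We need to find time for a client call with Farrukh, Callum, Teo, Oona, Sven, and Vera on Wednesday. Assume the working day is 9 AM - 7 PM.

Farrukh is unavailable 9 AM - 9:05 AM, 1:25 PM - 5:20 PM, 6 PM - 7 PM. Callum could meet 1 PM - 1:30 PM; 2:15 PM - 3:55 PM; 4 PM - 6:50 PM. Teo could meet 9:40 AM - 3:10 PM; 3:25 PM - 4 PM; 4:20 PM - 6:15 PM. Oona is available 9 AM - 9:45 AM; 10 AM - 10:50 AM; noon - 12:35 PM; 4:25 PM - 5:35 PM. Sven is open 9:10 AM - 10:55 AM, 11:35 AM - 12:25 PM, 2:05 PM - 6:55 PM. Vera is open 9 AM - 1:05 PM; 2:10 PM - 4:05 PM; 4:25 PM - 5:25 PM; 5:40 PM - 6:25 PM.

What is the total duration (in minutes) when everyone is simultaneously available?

5

Farrukh free: 09:05-13:25, 17:20-18:00 (invert busy blocks within the working day).
Callum free: 13:00-13:30, 14:15-15:55, 16:00-18:50.
Teo free: 09:40-15:10, 15:25-16:00, 16:20-18:15.
Oona free: 09:00-09:45, 10:00-10:50, 12:00-12:35, 16:25-17:35.
Sven free: 09:10-10:55, 11:35-12:25, 14:05-18:55.
Vera free: 09:00-13:05, 14:10-16:05, 16:25-17:25, 17:40-18:25.
Farrukh ∩ Callum: 13:00-13:25, 17:20-18:00.
Farrukh ∩ Callum ∩ Teo: 13:00-13:25, 17:20-18:00.
Farrukh ∩ Callum ∩ Teo ∩ Oona: 17:20-17:35.
Farrukh ∩ Callum ∩ Teo ∩ Oona ∩ Sven: 17:20-17:35.
Farrukh ∩ Callum ∩ Teo ∩ Oona ∩ Sven ∩ Vera: 17:20-17:25.
That's a single block of 5 minutes.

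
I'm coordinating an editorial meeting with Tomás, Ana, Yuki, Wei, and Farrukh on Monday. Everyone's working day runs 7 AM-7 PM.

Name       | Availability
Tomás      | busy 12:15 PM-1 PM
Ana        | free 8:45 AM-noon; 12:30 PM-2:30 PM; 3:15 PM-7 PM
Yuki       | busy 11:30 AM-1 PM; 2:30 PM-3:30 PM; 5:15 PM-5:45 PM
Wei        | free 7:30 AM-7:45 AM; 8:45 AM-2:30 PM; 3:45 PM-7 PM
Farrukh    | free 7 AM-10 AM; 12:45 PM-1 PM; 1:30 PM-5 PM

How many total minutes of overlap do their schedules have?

210

Tomás free: 07:00-12:15, 13:00-19:00 (invert busy blocks within the working day).
Ana free: 08:45-12:00, 12:30-14:30, 15:15-19:00.
Yuki free: 07:00-11:30, 13:00-14:30, 15:30-17:15, 17:45-19:00 (invert busy blocks within the working day).
Wei free: 07:30-07:45, 08:45-14:30, 15:45-19:00.
Farrukh free: 07:00-10:00, 12:45-13:00, 13:30-17:00.
Tomás ∩ Ana: 08:45-12:00, 13:00-14:30, 15:15-19:00.
Tomás ∩ Ana ∩ Yuki: 08:45-11:30, 13:00-14:30, 15:30-17:15, 17:45-19:00.
Tomás ∩ Ana ∩ Yuki ∩ Wei: 08:45-11:30, 13:00-14:30, 15:45-17:15, 17:45-19:00.
Tomás ∩ Ana ∩ Yuki ∩ Wei ∩ Farrukh: 08:45-10:00, 13:30-14:30, 15:45-17:00.
Summing the common windows: 75 + 60 + 75 = 210 minutes.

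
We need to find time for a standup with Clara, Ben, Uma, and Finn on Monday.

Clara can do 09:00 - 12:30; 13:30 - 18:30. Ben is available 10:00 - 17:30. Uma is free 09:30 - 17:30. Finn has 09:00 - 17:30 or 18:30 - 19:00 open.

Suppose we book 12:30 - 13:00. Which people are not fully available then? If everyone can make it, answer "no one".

Clara

Clara: not fully free for 12:30-13:00. Ben: free for 12:30-13:00. Uma: free for 12:30-13:00. Finn: free for 12:30-13:00.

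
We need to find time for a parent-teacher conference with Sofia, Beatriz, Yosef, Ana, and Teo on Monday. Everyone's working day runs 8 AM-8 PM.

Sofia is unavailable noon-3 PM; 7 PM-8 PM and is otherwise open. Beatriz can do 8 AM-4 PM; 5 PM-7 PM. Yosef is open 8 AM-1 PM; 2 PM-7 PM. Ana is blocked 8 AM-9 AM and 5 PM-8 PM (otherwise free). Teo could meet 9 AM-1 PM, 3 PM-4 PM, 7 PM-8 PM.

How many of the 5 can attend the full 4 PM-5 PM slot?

3

Sofia free: 08:00-12:00, 15:00-19:00 (invert busy blocks within the working day).
Beatriz free: 08:00-16:00, 17:00-19:00.
Yosef free: 08:00-13:00, 14:00-19:00.
Ana free: 09:00-17:00 (invert busy blocks within the working day).
Teo free: 09:00-13:00, 15:00-16:00, 19:00-20:00.
Sofia, Yosef, and Ana can make the full 16:00-17:00 slot — that's 3.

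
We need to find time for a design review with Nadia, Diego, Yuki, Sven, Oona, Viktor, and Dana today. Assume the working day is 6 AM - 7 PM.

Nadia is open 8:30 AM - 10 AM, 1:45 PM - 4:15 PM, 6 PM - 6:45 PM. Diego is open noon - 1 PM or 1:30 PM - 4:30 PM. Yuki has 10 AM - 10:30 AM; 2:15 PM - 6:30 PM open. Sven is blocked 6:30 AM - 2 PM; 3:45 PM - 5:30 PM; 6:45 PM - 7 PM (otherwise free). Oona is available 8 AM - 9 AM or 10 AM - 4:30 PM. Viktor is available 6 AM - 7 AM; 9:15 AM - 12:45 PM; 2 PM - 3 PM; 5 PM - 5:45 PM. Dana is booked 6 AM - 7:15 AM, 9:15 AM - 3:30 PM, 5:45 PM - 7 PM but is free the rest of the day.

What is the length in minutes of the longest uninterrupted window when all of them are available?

Nadia free: 08:30-10:00, 13:45-16:15, 18:00-18:45.
Diego free: 12:00-13:00, 13:30-16:30.
Yuki free: 10:00-10:30, 14:15-18:30.
Sven free: 06:00-06:30, 14:00-15:45, 17:30-18:45 (invert busy blocks within the working day).
Oona free: 08:00-09:00, 10:00-16:30.
Viktor free: 06:00-07:00, 09:15-12:45, 14:00-15:00, 17:00-17:45.
Dana free: 07:15-09:15, 15:30-17:45 (invert busy blocks within the working day).
Nadia ∩ Diego: 13:45-16:15.
Nadia ∩ Diego ∩ Yuki: 14:15-16:15.
Nadia ∩ Diego ∩ Yuki ∩ Sven: 14:15-15:45.
Nadia ∩ Diego ∩ Yuki ∩ Sven ∩ Oona: 14:15-15:45.
Nadia ∩ Diego ∩ Yuki ∩ Sven ∩ Oona ∩ Viktor: 14:15-15:00.
Nadia ∩ Diego ∩ Yuki ∩ Sven ∩ Oona ∩ Viktor ∩ Dana: ∅.
There is no time when everyone is free.
No common window exists, so the longest block is 0 minutes.

0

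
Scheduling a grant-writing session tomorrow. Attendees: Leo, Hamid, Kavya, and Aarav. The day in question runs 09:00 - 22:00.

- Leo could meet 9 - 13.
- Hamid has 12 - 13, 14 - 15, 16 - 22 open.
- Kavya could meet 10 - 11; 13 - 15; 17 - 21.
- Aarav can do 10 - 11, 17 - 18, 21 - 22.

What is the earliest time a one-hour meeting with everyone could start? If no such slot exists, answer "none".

none

Leo ∩ Hamid: 12:00-13:00.
Leo ∩ Hamid ∩ Kavya: ∅.
Leo ∩ Hamid ∩ Kavya ∩ Aarav: ∅.
There is no time when everyone is free.
No common window is at least 60 minutes long.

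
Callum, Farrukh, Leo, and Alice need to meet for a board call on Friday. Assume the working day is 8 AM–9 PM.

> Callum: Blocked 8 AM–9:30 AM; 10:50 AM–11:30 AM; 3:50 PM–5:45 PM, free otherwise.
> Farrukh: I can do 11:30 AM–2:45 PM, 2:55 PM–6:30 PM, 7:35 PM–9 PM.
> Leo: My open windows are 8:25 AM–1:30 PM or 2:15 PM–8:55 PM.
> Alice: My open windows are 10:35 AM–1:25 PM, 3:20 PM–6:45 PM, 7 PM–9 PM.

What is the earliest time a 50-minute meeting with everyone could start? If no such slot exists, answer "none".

11:30

Callum free: 09:30-10:50, 11:30-15:50, 17:45-21:00 (invert busy blocks within the working day).
Farrukh free: 11:30-14:45, 14:55-18:30, 19:35-21:00.
Leo free: 08:25-13:30, 14:15-20:55.
Alice free: 10:35-13:25, 15:20-18:45, 19:00-21:00.
Callum ∩ Farrukh: 11:30-14:45, 14:55-15:50, 17:45-18:30, 19:35-21:00.
Callum ∩ Farrukh ∩ Leo: 11:30-13:30, 14:15-14:45, 14:55-15:50, 17:45-18:30, 19:35-20:55.
Callum ∩ Farrukh ∩ Leo ∩ Alice: 11:30-13:25, 15:20-15:50, 17:45-18:30, 19:35-20:55.
The first common window of at least 50 minutes is 11:30-13:25, so the earliest start is 11:30.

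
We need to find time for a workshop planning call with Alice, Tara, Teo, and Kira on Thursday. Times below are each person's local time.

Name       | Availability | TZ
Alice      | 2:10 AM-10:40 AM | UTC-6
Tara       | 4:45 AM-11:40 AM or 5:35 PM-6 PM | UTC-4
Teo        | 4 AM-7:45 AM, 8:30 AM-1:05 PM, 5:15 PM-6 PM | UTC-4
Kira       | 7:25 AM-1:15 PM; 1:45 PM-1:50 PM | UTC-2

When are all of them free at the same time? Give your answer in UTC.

Alice in UTC: 08:10-16:40 (add 6h to convert from UTC-6).
Tara in UTC: 08:45-15:40, 21:35-22:00 (add 4h to convert from UTC-4).
Teo in UTC: 08:00-11:45, 12:30-17:05, 21:15-22:00 (add 4h to convert from UTC-4).
Kira in UTC: 09:25-15:15, 15:45-15:50 (add 2h to convert from UTC-2).
Alice ∩ Tara: 08:45-15:40.
Alice ∩ Tara ∩ Teo: 08:45-11:45, 12:30-15:40.
Alice ∩ Tara ∩ Teo ∩ Kira: 09:25-11:45, 12:30-15:15.

09:25-11:45, 12:30-15:15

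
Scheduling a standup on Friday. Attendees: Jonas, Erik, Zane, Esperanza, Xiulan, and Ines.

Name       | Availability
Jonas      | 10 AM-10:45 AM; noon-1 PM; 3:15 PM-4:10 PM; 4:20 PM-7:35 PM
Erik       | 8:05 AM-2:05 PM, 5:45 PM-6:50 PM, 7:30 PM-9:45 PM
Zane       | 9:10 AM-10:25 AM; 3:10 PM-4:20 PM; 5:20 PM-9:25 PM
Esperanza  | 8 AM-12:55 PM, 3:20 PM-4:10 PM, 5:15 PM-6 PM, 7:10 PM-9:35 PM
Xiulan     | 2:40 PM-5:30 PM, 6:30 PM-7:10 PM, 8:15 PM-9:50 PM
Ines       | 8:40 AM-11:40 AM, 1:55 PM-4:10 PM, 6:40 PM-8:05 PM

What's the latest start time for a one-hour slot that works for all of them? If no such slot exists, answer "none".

Jonas ∩ Erik: 10:00-10:45, 12:00-13:00, 17:45-18:50, 19:30-19:35.
Jonas ∩ Erik ∩ Zane: 10:00-10:25, 17:45-18:50, 19:30-19:35.
Jonas ∩ Erik ∩ Zane ∩ Esperanza: 10:00-10:25, 17:45-18:00, 19:30-19:35.
Jonas ∩ Erik ∩ Zane ∩ Esperanza ∩ Xiulan: ∅.
Jonas ∩ Erik ∩ Zane ∩ Esperanza ∩ Xiulan ∩ Ines: ∅.
There is no time when everyone is free.
No common window is at least 60 minutes long.

none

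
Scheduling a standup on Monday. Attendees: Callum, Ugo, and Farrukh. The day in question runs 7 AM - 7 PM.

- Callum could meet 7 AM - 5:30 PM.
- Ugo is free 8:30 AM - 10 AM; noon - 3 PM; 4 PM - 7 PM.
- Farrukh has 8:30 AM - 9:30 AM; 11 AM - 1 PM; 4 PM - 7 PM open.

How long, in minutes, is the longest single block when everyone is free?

90

Callum ∩ Ugo: 08:30-10:00, 12:00-15:00, 16:00-17:30.
Callum ∩ Ugo ∩ Farrukh: 08:30-09:30, 12:00-13:00, 16:00-17:30.
The longest is 16:00-17:30 at 90 minutes.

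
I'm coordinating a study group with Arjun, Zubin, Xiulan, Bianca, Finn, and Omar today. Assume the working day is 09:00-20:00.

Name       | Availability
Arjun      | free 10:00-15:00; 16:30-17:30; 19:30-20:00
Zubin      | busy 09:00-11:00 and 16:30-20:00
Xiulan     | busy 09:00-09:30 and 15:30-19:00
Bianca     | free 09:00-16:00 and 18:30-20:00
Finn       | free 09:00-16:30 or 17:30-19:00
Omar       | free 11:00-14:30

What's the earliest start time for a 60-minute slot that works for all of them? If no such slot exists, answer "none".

11:00

Arjun free: 10:00-15:00, 16:30-17:30, 19:30-20:00.
Zubin free: 11:00-16:30 (invert busy blocks within the working day).
Xiulan free: 09:30-15:30, 19:00-20:00 (invert busy blocks within the working day).
Bianca free: 09:00-16:00, 18:30-20:00.
Finn free: 09:00-16:30, 17:30-19:00.
Omar free: 11:00-14:30.
Arjun ∩ Zubin: 11:00-15:00.
Arjun ∩ Zubin ∩ Xiulan: 11:00-15:00.
Arjun ∩ Zubin ∩ Xiulan ∩ Bianca: 11:00-15:00.
Arjun ∩ Zubin ∩ Xiulan ∩ Bianca ∩ Finn: 11:00-15:00.
Arjun ∩ Zubin ∩ Xiulan ∩ Bianca ∩ Finn ∩ Omar: 11:00-14:30.
The first common window of at least 60 minutes is 11:00-14:30, so the earliest start is 11:00.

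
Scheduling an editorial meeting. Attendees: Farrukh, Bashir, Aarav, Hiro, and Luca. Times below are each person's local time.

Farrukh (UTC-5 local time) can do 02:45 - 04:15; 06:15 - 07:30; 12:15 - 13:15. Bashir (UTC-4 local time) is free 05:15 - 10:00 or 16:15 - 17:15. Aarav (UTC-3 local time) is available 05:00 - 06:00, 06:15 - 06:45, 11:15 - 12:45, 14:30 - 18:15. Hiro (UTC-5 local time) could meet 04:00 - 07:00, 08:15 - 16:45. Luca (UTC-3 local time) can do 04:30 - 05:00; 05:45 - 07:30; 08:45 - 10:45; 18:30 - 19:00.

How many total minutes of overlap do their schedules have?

0

Farrukh in UTC: 07:45-09:15, 11:15-12:30, 17:15-18:15 (add 5h to convert from UTC-5).
Bashir in UTC: 09:15-14:00, 20:15-21:15 (add 4h to convert from UTC-4).
Aarav in UTC: 08:00-09:00, 09:15-09:45, 14:15-15:45, 17:30-21:15 (add 3h to convert from UTC-3).
Hiro in UTC: 09:00-12:00, 13:15-21:45 (add 5h to convert from UTC-5).
Luca in UTC: 07:30-08:00, 08:45-10:30, 11:45-13:45, 21:30-22:00 (add 3h to convert from UTC-3).
Farrukh ∩ Bashir: 11:15-12:30.
Farrukh ∩ Bashir ∩ Aarav: ∅.
Farrukh ∩ Bashir ∩ Aarav ∩ Hiro: ∅.
Farrukh ∩ Bashir ∩ Aarav ∩ Hiro ∩ Luca: ∅.
There is no time when everyone is free.
There is no common window, so the total is 0 minutes.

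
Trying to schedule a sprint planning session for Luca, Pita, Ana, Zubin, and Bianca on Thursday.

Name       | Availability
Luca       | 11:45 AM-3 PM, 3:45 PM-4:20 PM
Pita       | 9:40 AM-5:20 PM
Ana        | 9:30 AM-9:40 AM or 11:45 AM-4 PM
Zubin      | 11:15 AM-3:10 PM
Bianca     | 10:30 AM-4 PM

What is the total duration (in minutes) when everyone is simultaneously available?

195

Luca ∩ Pita: 11:45-15:00, 15:45-16:20.
Luca ∩ Pita ∩ Ana: 11:45-15:00, 15:45-16:00.
Luca ∩ Pita ∩ Ana ∩ Zubin: 11:45-15:00.
Luca ∩ Pita ∩ Ana ∩ Zubin ∩ Bianca: 11:45-15:00.
That's a single block of 195 minutes.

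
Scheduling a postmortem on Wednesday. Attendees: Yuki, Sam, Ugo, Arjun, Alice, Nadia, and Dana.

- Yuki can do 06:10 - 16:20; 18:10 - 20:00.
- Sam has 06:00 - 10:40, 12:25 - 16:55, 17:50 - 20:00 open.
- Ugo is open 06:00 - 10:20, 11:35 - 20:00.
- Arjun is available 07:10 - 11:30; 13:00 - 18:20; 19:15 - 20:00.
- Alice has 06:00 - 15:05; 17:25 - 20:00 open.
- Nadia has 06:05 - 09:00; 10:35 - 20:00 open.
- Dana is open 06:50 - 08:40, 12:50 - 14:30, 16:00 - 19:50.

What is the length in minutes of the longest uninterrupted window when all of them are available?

Yuki ∩ Sam: 06:10-10:40, 12:25-16:20, 18:10-20:00.
Yuki ∩ Sam ∩ Ugo: 06:10-10:20, 12:25-16:20, 18:10-20:00.
Yuki ∩ Sam ∩ Ugo ∩ Arjun: 07:10-10:20, 13:00-16:20, 18:10-18:20, 19:15-20:00.
Yuki ∩ Sam ∩ Ugo ∩ Arjun ∩ Alice: 07:10-10:20, 13:00-15:05, 18:10-18:20, 19:15-20:00.
Yuki ∩ Sam ∩ Ugo ∩ Arjun ∩ Alice ∩ Nadia: 07:10-09:00, 13:00-15:05, 18:10-18:20, 19:15-20:00.
Yuki ∩ Sam ∩ Ugo ∩ Arjun ∩ Alice ∩ Nadia ∩ Dana: 07:10-08:40, 13:00-14:30, 18:10-18:20, 19:15-19:50.
So the common availability across everyone is 07:10-08:40, 13:00-14:30, 18:10-18:20, 19:15-19:50.
The longest is 07:10-08:40 at 90 minutes.

90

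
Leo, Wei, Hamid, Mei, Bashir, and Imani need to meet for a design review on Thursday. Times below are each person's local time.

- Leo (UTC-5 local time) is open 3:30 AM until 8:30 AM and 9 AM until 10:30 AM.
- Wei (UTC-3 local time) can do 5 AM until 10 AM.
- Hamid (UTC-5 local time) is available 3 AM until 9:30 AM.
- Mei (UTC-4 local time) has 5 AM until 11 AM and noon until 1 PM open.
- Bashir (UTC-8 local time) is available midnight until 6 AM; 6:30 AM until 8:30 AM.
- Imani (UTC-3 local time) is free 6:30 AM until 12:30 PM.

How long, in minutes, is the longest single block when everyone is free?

210

Leo in UTC: 08:30-13:30, 14:00-15:30 (add 5h to convert from UTC-5).
Wei in UTC: 08:00-13:00 (add 3h to convert from UTC-3).
Hamid in UTC: 08:00-14:30 (add 5h to convert from UTC-5).
Mei in UTC: 09:00-15:00, 16:00-17:00 (add 4h to convert from UTC-4).
Bashir in UTC: 08:00-14:00, 14:30-16:30 (add 8h to convert from UTC-8).
Imani in UTC: 09:30-15:30 (add 3h to convert from UTC-3).
Leo ∩ Wei: 08:30-13:00.
Leo ∩ Wei ∩ Hamid: 08:30-13:00.
Leo ∩ Wei ∩ Hamid ∩ Mei: 09:00-13:00.
Leo ∩ Wei ∩ Hamid ∩ Mei ∩ Bashir: 09:00-13:00.
Leo ∩ Wei ∩ Hamid ∩ Mei ∩ Bashir ∩ Imani: 09:30-13:00.
The longest is 09:30-13:00 at 210 minutes.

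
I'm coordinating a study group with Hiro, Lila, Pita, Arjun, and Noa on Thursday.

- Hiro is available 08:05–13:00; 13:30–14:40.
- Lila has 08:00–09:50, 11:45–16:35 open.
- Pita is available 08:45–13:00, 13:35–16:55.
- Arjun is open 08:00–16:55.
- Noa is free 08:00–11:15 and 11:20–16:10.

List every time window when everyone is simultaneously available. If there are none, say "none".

Hiro ∩ Lila: 08:05-09:50, 11:45-13:00, 13:30-14:40.
Hiro ∩ Lila ∩ Pita: 08:45-09:50, 11:45-13:00, 13:35-14:40.
Hiro ∩ Lila ∩ Pita ∩ Arjun: 08:45-09:50, 11:45-13:00, 13:35-14:40.
Hiro ∩ Lila ∩ Pita ∩ Arjun ∩ Noa: 08:45-09:50, 11:45-13:00, 13:35-14:40.
So the common availability across everyone is 08:45-09:50, 11:45-13:00, 13:35-14:40.

08:45-09:50, 11:45-13:00, 13:35-14:40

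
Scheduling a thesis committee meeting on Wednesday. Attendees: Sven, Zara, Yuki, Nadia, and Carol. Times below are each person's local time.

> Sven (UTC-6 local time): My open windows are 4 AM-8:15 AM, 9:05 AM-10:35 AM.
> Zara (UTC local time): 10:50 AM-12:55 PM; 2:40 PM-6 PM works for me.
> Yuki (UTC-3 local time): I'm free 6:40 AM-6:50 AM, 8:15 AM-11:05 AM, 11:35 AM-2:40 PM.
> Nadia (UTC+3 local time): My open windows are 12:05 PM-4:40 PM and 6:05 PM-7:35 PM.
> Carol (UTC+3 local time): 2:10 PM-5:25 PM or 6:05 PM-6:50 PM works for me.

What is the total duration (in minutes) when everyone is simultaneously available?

Sven in UTC: 10:00-14:15, 15:05-16:35 (add 6h to convert from UTC-6).
Zara in UTC: 10:50-12:55, 14:40-18:00.
Yuki in UTC: 09:40-09:50, 11:15-14:05, 14:35-17:40 (add 3h to convert from UTC-3).
Nadia in UTC: 09:05-13:40, 15:05-16:35 (subtract 3h to convert from UTC+3).
Carol in UTC: 11:10-14:25, 15:05-15:50 (subtract 3h to convert from UTC+3).
Sven ∩ Zara: 10:50-12:55, 15:05-16:35.
Sven ∩ Zara ∩ Yuki: 11:15-12:55, 15:05-16:35.
Sven ∩ Zara ∩ Yuki ∩ Nadia: 11:15-12:55, 15:05-16:35.
Sven ∩ Zara ∩ Yuki ∩ Nadia ∩ Carol: 11:15-12:55, 15:05-15:50.
Summing the common windows: 100 + 45 = 145 minutes.

145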